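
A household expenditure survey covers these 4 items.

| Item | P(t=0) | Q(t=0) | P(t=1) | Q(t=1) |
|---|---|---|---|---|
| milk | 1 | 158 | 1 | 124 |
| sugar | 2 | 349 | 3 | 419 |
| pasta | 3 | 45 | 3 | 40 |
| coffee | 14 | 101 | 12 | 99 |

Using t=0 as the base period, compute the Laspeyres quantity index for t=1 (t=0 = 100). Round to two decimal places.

102.62

Laspeyres quantity index uses base-period prices as weights.
ΣP(t=0)·Q(t=1) = 1×124 + 2×419 + 3×40 + 14×99 = 124 + 838 + 120 + 1386 = 2468
ΣP(t=0)·Q(t=0) = 1×158 + 2×349 + 3×45 + 14×101 = 158 + 698 + 135 + 1414 = 2405
Index = 2468 / 2405 × 100 = 102.6195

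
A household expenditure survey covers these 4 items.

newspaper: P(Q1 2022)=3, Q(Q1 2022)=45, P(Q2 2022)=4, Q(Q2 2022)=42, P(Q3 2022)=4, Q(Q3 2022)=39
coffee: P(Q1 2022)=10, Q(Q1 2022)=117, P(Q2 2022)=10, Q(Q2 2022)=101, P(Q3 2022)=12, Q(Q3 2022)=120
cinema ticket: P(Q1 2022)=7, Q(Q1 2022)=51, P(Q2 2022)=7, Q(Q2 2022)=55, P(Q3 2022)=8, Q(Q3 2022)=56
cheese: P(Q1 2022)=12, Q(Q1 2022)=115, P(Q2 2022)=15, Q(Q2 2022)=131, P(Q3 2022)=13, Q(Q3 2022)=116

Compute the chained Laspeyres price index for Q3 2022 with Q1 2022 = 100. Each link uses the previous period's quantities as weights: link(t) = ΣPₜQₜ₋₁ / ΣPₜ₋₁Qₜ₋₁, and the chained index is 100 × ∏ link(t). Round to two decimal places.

112.66

Link Q1 2022→Q2 2022:
ΣP(Q2 2022)Q(Q1 2022) = 4×45 + 10×117 + 7×51 + 15×115 = 180 + 1170 + 357 + 1725 = 3432
ΣP(Q1 2022)Q(Q1 2022) = 3×45 + 10×117 + 7×51 + 12×115 = 135 + 1170 + 357 + 1380 = 3042
link = 3432/3042 = 1.128205
Link Q2 2022→Q3 2022:
ΣP(Q3 2022)Q(Q2 2022) = 4×42 + 12×101 + 8×55 + 13×131 = 168 + 1212 + 440 + 1703 = 3523
ΣP(Q2 2022)Q(Q2 2022) = 4×42 + 10×101 + 7×55 + 15×131 = 168 + 1010 + 385 + 1965 = 3528
link = 3523/3528 = 0.998583
Chained index = 100 × 1.128205 × 0.998583 = 112.6606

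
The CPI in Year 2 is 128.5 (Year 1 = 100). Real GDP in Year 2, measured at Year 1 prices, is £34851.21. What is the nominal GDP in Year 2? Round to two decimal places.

44783.80

Nominal = Real × (Index/100) = 34851.21 × (128.5/100)
        = 34851.21 × 1.285 = 44783.8048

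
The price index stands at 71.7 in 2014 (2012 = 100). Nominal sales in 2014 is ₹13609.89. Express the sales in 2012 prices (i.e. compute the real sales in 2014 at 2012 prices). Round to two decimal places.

18981.72

Real = Nominal ÷ (Index/100) = 13609.89 ÷ (71.7/100)
     = 13609.89 ÷ 0.717 = 18981.7155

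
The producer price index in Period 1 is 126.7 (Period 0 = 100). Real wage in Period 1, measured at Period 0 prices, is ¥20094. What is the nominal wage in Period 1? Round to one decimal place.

25459.1

Nominal = Real × (Index/100) = 20094 × (126.7/100)
        = 20094 × 1.267 = 25459.0980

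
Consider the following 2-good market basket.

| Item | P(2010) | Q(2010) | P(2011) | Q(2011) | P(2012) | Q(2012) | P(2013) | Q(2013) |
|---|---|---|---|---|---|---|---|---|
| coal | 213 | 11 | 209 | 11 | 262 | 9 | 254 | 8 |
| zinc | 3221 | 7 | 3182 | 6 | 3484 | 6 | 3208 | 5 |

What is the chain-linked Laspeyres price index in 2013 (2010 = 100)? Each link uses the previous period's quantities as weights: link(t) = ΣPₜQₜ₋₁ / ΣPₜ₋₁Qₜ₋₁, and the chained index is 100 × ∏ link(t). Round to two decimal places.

Link 2010→2011:
ΣP(2011)Q(2010) = 209×11 + 3182×7 = 2299 + 22274 = 24573
ΣP(2010)Q(2010) = 213×11 + 3221×7 = 2343 + 22547 = 24890
link = 24573/24890 = 0.987264
Link 2011→2012:
ΣP(2012)Q(2011) = 262×11 + 3484×6 = 2882 + 20904 = 23786
ΣP(2011)Q(2011) = 209×11 + 3182×6 = 2299 + 19092 = 21391
link = 23786/21391 = 1.111963
Link 2012→2013:
ΣP(2013)Q(2012) = 254×9 + 3208×6 = 2286 + 19248 = 21534
ΣP(2012)Q(2012) = 262×9 + 3484×6 = 2358 + 20904 = 23262
link = 21534/23262 = 0.925716
Chained index = 100 × 0.987264 × 1.111963 × 0.925716 = 101.6252

101.63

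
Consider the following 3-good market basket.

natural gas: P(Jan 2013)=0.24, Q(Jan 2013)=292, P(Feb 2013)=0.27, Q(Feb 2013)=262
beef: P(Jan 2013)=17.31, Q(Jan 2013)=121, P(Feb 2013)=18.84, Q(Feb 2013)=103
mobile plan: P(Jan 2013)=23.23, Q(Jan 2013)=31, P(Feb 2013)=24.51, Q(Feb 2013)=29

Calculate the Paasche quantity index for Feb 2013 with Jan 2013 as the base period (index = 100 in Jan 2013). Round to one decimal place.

87.3

Paasche quantity index uses current-period prices as weights.
ΣP(Feb 2013)·Q(Feb 2013) = 0.27×262 + 18.84×103 + 24.51×29 = 70.74 + 1940.52 + 710.79 = 2722.05
ΣP(Feb 2013)·Q(Jan 2013) = 0.27×292 + 18.84×121 + 24.51×31 = 78.84 + 2279.64 + 759.81 = 3118.29
Index = 2722.05 / 3118.29 × 100 = 87.2930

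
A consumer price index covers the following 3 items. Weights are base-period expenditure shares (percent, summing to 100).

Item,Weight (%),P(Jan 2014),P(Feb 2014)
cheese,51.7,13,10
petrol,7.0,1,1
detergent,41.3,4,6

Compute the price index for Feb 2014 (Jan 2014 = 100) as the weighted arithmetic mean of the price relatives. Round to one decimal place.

108.7

cheese: 51.7 × (10/13) = 51.7 × 0.769231 = 39.7692
petrol: 7.0 × (1/1) = 7.0 × 1.000000 = 7.0000
detergent: 41.3 × (6/4) = 41.3 × 1.500000 = 61.9500
Index = Σ wᵢ·(p₁ᵢ/p₀ᵢ) = 39.7692 + 7.0000 + 61.9500 = 108.7192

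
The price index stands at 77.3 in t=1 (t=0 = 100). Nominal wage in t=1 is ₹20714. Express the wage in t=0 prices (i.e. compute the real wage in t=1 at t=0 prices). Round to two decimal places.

Real = Nominal ÷ (Index/100) = 20714 ÷ (77.3/100)
     = 20714 ÷ 0.773 = 26796.8952

26796.90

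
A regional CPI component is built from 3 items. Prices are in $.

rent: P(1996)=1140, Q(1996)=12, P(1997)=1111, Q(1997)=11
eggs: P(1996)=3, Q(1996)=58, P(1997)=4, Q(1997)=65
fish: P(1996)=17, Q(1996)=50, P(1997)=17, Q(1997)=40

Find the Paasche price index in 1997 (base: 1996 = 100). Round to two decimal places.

Paasche price index uses current-period quantities as weights.
ΣP(1997)·Q(1997) = 1111×11 + 4×65 + 17×40 = 12221 + 260 + 680 = 13161
ΣP(1996)·Q(1997) = 1140×11 + 3×65 + 17×40 = 12540 + 195 + 680 = 13415
Index = 13161 / 13415 × 100 = 98.1066

98.11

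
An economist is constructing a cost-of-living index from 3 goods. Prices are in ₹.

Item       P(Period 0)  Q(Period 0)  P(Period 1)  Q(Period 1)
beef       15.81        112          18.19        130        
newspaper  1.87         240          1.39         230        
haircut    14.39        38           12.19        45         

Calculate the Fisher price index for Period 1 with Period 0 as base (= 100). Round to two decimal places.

102.82

Laspeyres component (base-period weights):
ΣP(Period 1)Q(Period 0) = 18.19×112 + 1.39×240 + 12.19×38 = 2037.28 + 333.6 + 463.22 = 2834.1
ΣP(Period 0)Q(Period 0) = 15.81×112 + 1.87×240 + 14.39×38 = 1770.72 + 448.8 + 546.82 = 2766.34
L = 2834.1 / 2766.34 × 100 = 102.4494
Paasche component (current-period weights):
ΣP(Period 1)Q(Period 1) = 18.19×130 + 1.39×230 + 12.19×45 = 2364.7 + 319.7 + 548.55 = 3232.95
ΣP(Period 0)Q(Period 1) = 15.81×130 + 1.87×230 + 14.39×45 = 2055.3 + 430.1 + 647.55 = 3132.95
P = 3232.95 / 3132.95 × 100 = 103.1919
Fisher = √(L × P) = √(102.4494 × 103.1919) = 102.8200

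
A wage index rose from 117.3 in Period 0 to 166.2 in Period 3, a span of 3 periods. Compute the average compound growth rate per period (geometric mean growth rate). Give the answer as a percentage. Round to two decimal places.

12.32%

Growth factor = (166.2/117.3)^(1/3) = (1.416880)^(1/3) = 1.123167
Growth rate = 1.123167 − 1 = 0.123167 = 12.3167%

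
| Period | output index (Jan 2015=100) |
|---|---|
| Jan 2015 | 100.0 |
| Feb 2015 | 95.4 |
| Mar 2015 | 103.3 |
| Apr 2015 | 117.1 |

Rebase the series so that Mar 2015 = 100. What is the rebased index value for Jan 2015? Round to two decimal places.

Rebased(Jan 2015) = 100.0 / 103.3 × 100 = 96.8054

96.81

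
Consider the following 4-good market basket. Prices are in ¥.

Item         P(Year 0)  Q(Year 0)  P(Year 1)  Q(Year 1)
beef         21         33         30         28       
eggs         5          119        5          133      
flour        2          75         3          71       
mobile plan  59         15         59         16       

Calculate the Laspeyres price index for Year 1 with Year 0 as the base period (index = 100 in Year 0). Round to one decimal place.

Laspeyres price index uses base-period quantities as weights.
ΣP(Year 1)·Q(Year 0) = 30×33 + 5×119 + 3×75 + 59×15 = 990 + 595 + 225 + 885 = 2695
ΣP(Year 0)·Q(Year 0) = 21×33 + 5×119 + 2×75 + 59×15 = 693 + 595 + 150 + 885 = 2323
Index = 2695 / 2323 × 100 = 116.0138

116.0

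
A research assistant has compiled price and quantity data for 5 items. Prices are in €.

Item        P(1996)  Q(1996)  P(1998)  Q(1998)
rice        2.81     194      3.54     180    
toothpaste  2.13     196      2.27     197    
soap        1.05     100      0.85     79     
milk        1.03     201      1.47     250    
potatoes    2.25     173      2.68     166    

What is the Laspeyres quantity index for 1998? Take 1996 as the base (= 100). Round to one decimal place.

Laspeyres quantity index uses base-period prices as weights.
ΣP(1996)·Q(1998) = 2.81×180 + 2.13×197 + 1.05×79 + 1.03×250 + 2.25×166 = 505.8 + 419.61 + 82.95 + 257.5 + 373.5 = 1639.36
ΣP(1996)·Q(1996) = 2.81×194 + 2.13×196 + 1.05×100 + 1.03×201 + 2.25×173 = 545.14 + 417.48 + 105 + 207.03 + 389.25 = 1663.9
Index = 1639.36 / 1663.9 × 100 = 98.5252

98.5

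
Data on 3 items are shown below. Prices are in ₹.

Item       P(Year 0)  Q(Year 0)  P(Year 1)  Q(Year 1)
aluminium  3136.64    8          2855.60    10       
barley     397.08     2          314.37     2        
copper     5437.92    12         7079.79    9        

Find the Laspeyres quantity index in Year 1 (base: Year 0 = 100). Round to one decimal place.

Laspeyres quantity index uses base-period prices as weights.
ΣP(Year 0)·Q(Year 1) = 3136.64×10 + 397.08×2 + 5437.92×9 = 31366.4 + 794.16 + 48941.28 = 81101.84
ΣP(Year 0)·Q(Year 0) = 3136.64×8 + 397.08×2 + 5437.92×12 = 25093.12 + 794.16 + 65255.04 = 91142.32
Index = 81101.84 / 91142.32 × 100 = 88.9837

89.0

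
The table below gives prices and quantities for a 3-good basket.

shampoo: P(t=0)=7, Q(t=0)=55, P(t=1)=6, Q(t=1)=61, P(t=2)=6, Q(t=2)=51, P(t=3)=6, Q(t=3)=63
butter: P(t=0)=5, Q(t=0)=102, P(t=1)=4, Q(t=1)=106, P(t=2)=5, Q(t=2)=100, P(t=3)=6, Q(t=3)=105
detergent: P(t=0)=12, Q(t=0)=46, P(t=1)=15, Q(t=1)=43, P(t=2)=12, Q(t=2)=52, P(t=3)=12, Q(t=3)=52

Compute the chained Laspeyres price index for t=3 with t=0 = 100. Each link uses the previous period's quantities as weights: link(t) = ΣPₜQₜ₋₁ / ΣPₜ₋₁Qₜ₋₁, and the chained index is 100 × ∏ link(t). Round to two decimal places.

Link t=0→t=1:
ΣP(t=1)Q(t=0) = 6×55 + 4×102 + 15×46 = 330 + 408 + 690 = 1428
ΣP(t=0)Q(t=0) = 7×55 + 5×102 + 12×46 = 385 + 510 + 552 = 1447
link = 1428/1447 = 0.986869
Link t=1→t=2:
ΣP(t=2)Q(t=1) = 6×61 + 5×106 + 12×43 = 366 + 530 + 516 = 1412
ΣP(t=1)Q(t=1) = 6×61 + 4×106 + 15×43 = 366 + 424 + 645 = 1435
link = 1412/1435 = 0.983972
Link t=2→t=3:
ΣP(t=3)Q(t=2) = 6×51 + 6×100 + 12×52 = 306 + 600 + 624 = 1530
ΣP(t=2)Q(t=2) = 6×51 + 5×100 + 12×52 = 306 + 500 + 624 = 1430
link = 1530/1430 = 1.069930
Chained index = 100 × 0.986869 × 0.983972 × 1.069930 = 103.8958

103.90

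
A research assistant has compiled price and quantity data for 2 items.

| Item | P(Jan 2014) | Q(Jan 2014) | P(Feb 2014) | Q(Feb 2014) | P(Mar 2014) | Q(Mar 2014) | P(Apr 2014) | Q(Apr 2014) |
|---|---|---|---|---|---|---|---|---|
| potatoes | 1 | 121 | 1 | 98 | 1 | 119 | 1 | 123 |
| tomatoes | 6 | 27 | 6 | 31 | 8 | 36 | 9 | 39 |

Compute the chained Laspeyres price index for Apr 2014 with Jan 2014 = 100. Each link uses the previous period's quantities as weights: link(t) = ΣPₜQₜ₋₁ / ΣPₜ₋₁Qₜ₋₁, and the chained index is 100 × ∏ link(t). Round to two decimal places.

Link Jan 2014→Feb 2014:
ΣP(Feb 2014)Q(Jan 2014) = 1×121 + 6×27 = 121 + 162 = 283
ΣP(Jan 2014)Q(Jan 2014) = 1×121 + 6×27 = 121 + 162 = 283
link = 283/283 = 1.000000
Link Feb 2014→Mar 2014:
ΣP(Mar 2014)Q(Feb 2014) = 1×98 + 8×31 = 98 + 248 = 346
ΣP(Feb 2014)Q(Feb 2014) = 1×98 + 6×31 = 98 + 186 = 284
link = 346/284 = 1.218310
Link Mar 2014→Apr 2014:
ΣP(Apr 2014)Q(Mar 2014) = 1×119 + 9×36 = 119 + 324 = 443
ΣP(Mar 2014)Q(Mar 2014) = 1×119 + 8×36 = 119 + 288 = 407
link = 443/407 = 1.088452
Chained index = 100 × 1.000000 × 1.218310 × 1.088452 = 132.6072

132.61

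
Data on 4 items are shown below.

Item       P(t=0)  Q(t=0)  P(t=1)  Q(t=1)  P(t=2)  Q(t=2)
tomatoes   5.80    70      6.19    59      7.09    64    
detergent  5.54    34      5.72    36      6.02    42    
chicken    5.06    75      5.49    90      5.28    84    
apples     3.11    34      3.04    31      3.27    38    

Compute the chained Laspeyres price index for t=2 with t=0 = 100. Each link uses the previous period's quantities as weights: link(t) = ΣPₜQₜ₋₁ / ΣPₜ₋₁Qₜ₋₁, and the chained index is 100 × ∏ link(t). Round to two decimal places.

110.62

Link t=0→t=1:
ΣP(t=1)Q(t=0) = 6.19×70 + 5.72×34 + 5.49×75 + 3.04×34 = 433.3 + 194.48 + 411.75 + 103.36 = 1142.89
ΣP(t=0)Q(t=0) = 5.80×70 + 5.54×34 + 5.06×75 + 3.11×34 = 406 + 188.36 + 379.5 + 105.74 = 1079.6
link = 1142.89/1079.6 = 1.058624
Link t=1→t=2:
ΣP(t=2)Q(t=1) = 7.09×59 + 6.02×36 + 5.28×90 + 3.27×31 = 418.31 + 216.72 + 475.2 + 101.37 = 1211.6
ΣP(t=1)Q(t=1) = 6.19×59 + 5.72×36 + 5.49×90 + 3.04×31 = 365.21 + 205.92 + 494.1 + 94.24 = 1159.47
link = 1211.6/1159.47 = 1.044960
Chained index = 100 × 1.058624 × 1.044960 = 110.6219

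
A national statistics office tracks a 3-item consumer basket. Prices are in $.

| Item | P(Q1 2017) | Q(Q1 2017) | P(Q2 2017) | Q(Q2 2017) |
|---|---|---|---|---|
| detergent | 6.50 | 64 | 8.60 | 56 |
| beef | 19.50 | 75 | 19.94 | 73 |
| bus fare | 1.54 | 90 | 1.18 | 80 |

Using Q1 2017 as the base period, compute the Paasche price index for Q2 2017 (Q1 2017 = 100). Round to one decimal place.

Paasche price index uses current-period quantities as weights.
ΣP(Q2 2017)·Q(Q2 2017) = 8.60×56 + 19.94×73 + 1.18×80 = 481.6 + 1455.62 + 94.4 = 2031.62
ΣP(Q1 2017)·Q(Q2 2017) = 6.50×56 + 19.50×73 + 1.54×80 = 364 + 1423.5 + 123.2 = 1910.7
Index = 2031.62 / 1910.7 × 100 = 106.3286

106.3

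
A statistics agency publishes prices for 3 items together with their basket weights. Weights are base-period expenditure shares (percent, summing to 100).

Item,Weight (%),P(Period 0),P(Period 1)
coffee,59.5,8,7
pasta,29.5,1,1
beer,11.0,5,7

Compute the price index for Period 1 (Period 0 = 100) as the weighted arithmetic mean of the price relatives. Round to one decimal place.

coffee: 59.5 × (7/8) = 59.5 × 0.875000 = 52.0625
pasta: 29.5 × (1/1) = 29.5 × 1.000000 = 29.5000
beer: 11.0 × (7/5) = 11.0 × 1.400000 = 15.4000
Index = Σ wᵢ·(p₁ᵢ/p₀ᵢ) = 52.0625 + 29.5000 + 15.4000 = 96.9625

97.0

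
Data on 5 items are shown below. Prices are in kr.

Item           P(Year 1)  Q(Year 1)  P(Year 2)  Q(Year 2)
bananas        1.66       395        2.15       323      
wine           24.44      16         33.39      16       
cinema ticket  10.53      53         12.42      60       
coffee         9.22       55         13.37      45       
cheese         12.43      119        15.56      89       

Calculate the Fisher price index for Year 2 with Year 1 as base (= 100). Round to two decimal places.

128.74

Laspeyres component (base-period weights):
ΣP(Year 2)Q(Year 1) = 2.15×395 + 33.39×16 + 12.42×53 + 13.37×55 + 15.56×119 = 849.25 + 534.24 + 658.26 + 735.35 + 1851.64 = 4628.74
ΣP(Year 1)Q(Year 1) = 1.66×395 + 24.44×16 + 10.53×53 + 9.22×55 + 12.43×119 = 655.7 + 391.04 + 558.09 + 507.1 + 1479.17 = 3591.1
L = 4628.74 / 3591.1 × 100 = 128.8948
Paasche component (current-period weights):
ΣP(Year 2)Q(Year 2) = 2.15×323 + 33.39×16 + 12.42×60 + 13.37×45 + 15.56×89 = 694.45 + 534.24 + 745.2 + 601.65 + 1384.84 = 3960.38
ΣP(Year 1)Q(Year 2) = 1.66×323 + 24.44×16 + 10.53×60 + 9.22×45 + 12.43×89 = 536.18 + 391.04 + 631.8 + 414.9 + 1106.27 = 3080.19
P = 3960.38 / 3080.19 × 100 = 128.5758
Fisher = √(L × P) = √(128.8948 × 128.5758) = 128.7352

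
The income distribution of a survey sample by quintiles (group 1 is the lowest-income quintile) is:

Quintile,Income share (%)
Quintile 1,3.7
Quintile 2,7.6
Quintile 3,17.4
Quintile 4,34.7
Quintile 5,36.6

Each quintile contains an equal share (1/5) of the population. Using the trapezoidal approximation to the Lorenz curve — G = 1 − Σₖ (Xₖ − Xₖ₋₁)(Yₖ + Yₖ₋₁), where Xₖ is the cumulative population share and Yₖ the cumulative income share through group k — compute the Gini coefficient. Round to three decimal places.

Cumulative income shares Yₖ: 0.0370, 0.1130, 0.2870, 0.6340, 1.0000
Σ (Xₖ−Xₖ₋₁)(Yₖ+Yₖ₋₁) = (1/5)(0.0370+0.0000) + (1/5)(0.1130+0.0370) + (1/5)(0.2870+0.1130) + (1/5)(0.6340+0.2870) + (1/5)(1.0000+0.6340)
  = 0.0074 + 0.0300 + 0.0800 + 0.1842 + 0.3268 = 0.6284
G = 1 − 0.6284 = 0.3716

0.372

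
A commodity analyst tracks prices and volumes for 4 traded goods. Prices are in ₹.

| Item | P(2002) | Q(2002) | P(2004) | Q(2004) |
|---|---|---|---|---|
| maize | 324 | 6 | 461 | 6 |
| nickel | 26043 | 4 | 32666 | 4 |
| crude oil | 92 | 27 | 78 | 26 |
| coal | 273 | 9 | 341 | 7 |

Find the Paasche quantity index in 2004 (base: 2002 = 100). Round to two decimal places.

Paasche quantity index uses current-period prices as weights.
ΣP(2004)·Q(2004) = 461×6 + 32666×4 + 78×26 + 341×7 = 2766 + 130664 + 2028 + 2387 = 137845
ΣP(2004)·Q(2002) = 461×6 + 32666×4 + 78×27 + 341×9 = 2766 + 130664 + 2106 + 3069 = 138605
Index = 137845 / 138605 × 100 = 99.4517

99.45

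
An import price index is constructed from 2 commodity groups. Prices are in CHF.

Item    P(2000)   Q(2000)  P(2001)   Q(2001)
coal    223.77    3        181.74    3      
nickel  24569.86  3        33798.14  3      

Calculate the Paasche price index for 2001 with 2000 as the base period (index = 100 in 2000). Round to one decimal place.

137.1

Paasche price index uses current-period quantities as weights.
ΣP(2001)·Q(2001) = 181.74×3 + 33798.14×3 = 545.22 + 101394.42 = 101939.64
ΣP(2000)·Q(2001) = 223.77×3 + 24569.86×3 = 671.31 + 73709.58 = 74380.89
Index = 101939.64 / 74380.89 × 100 = 137.0508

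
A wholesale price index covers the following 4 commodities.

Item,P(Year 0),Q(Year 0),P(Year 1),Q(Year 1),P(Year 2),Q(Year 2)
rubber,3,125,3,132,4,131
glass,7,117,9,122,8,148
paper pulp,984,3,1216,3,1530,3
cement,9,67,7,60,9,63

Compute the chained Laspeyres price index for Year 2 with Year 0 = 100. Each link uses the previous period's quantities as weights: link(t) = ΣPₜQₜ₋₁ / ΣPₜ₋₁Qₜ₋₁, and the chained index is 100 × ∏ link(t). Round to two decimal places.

139.27

Link Year 0→Year 1:
ΣP(Year 1)Q(Year 0) = 3×125 + 9×117 + 1216×3 + 7×67 = 375 + 1053 + 3648 + 469 = 5545
ΣP(Year 0)Q(Year 0) = 3×125 + 7×117 + 984×3 + 9×67 = 375 + 819 + 2952 + 603 = 4749
link = 5545/4749 = 1.167614
Link Year 1→Year 2:
ΣP(Year 2)Q(Year 1) = 4×132 + 8×122 + 1530×3 + 9×60 = 528 + 976 + 4590 + 540 = 6634
ΣP(Year 1)Q(Year 1) = 3×132 + 9×122 + 1216×3 + 7×60 = 396 + 1098 + 3648 + 420 = 5562
link = 6634/5562 = 1.192736
Chained index = 100 × 1.167614 × 1.192736 = 139.2656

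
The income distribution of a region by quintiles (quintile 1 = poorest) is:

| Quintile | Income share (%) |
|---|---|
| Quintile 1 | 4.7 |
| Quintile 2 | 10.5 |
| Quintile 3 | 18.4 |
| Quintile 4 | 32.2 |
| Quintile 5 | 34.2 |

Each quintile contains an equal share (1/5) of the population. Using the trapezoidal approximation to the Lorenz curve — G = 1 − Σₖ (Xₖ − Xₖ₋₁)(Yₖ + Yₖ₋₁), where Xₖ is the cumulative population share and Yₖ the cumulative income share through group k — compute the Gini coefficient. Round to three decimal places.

0.323

Cumulative income shares Yₖ: 0.0470, 0.1520, 0.3360, 0.6580, 1.0000
Σ (Xₖ−Xₖ₋₁)(Yₖ+Yₖ₋₁) = (1/5)(0.0470+0.0000) + (1/5)(0.1520+0.0470) + (1/5)(0.3360+0.1520) + (1/5)(0.6580+0.3360) + (1/5)(1.0000+0.6580)
  = 0.0094 + 0.0398 + 0.0976 + 0.1988 + 0.3316 = 0.6772
G = 1 − 0.6772 = 0.3228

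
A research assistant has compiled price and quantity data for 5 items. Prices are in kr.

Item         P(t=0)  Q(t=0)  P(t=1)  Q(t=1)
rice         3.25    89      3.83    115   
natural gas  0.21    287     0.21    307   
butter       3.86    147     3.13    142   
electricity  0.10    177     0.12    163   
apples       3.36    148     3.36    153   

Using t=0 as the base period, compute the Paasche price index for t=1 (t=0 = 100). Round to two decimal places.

97.78

Paasche price index uses current-period quantities as weights.
ΣP(t=1)·Q(t=1) = 3.83×115 + 0.21×307 + 3.13×142 + 0.12×163 + 3.36×153 = 440.45 + 64.47 + 444.46 + 19.56 + 514.08 = 1483.02
ΣP(t=0)·Q(t=1) = 3.25×115 + 0.21×307 + 3.86×142 + 0.10×163 + 3.36×153 = 373.75 + 64.47 + 548.12 + 16.3 + 514.08 = 1516.72
Index = 1483.02 / 1516.72 × 100 = 97.7781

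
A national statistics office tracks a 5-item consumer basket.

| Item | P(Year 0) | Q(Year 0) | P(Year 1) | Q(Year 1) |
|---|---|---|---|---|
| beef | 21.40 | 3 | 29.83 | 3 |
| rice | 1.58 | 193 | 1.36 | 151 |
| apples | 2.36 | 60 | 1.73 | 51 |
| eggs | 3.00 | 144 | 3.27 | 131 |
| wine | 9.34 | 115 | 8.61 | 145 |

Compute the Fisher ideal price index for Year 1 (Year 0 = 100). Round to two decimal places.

Laspeyres component (base-period weights):
ΣP(Year 1)Q(Year 0) = 29.83×3 + 1.36×193 + 1.73×60 + 3.27×144 + 8.61×115 = 89.49 + 262.48 + 103.8 + 470.88 + 990.15 = 1916.8
ΣP(Year 0)Q(Year 0) = 21.40×3 + 1.58×193 + 2.36×60 + 3.00×144 + 9.34×115 = 64.2 + 304.94 + 141.6 + 432 + 1074.1 = 2016.84
L = 1916.8 / 2016.84 × 100 = 95.0398
Paasche component (current-period weights):
ΣP(Year 1)Q(Year 1) = 29.83×3 + 1.36×151 + 1.73×51 + 3.27×131 + 8.61×145 = 89.49 + 205.36 + 88.23 + 428.37 + 1248.45 = 2059.9
ΣP(Year 0)Q(Year 1) = 21.40×3 + 1.58×151 + 2.36×51 + 3.00×131 + 9.34×145 = 64.2 + 238.58 + 120.36 + 393 + 1354.3 = 2170.44
P = 2059.9 / 2170.44 × 100 = 94.9070
Fisher = √(L × P) = √(95.0398 × 94.9070) = 94.9734

94.97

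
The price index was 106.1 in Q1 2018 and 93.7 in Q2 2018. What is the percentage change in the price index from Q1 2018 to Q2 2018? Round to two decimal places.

-11.69%

Change = (93.7 − 106.1) / 106.1 × 100
       = -12.4 / 106.1 × 100 = -11.6871%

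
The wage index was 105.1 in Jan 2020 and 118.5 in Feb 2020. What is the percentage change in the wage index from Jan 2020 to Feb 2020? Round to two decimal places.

Change = (118.5 − 105.1) / 105.1 × 100
       = 13.4 / 105.1 × 100 = 12.7498%

12.75%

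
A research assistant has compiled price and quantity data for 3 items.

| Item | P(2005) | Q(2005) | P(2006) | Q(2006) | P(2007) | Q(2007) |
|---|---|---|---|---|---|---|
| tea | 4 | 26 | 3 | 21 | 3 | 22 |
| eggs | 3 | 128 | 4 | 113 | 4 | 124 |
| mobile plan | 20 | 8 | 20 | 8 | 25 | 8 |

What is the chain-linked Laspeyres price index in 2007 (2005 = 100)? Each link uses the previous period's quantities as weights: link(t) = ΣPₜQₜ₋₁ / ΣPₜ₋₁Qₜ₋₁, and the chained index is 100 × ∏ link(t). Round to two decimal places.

Link 2005→2006:
ΣP(2006)Q(2005) = 3×26 + 4×128 + 20×8 = 78 + 512 + 160 = 750
ΣP(2005)Q(2005) = 4×26 + 3×128 + 20×8 = 104 + 384 + 160 = 648
link = 750/648 = 1.157407
Link 2006→2007:
ΣP(2007)Q(2006) = 3×21 + 4×113 + 25×8 = 63 + 452 + 200 = 715
ΣP(2006)Q(2006) = 3×21 + 4×113 + 20×8 = 63 + 452 + 160 = 675
link = 715/675 = 1.059259
Chained index = 100 × 1.157407 × 1.059259 = 122.5995

122.60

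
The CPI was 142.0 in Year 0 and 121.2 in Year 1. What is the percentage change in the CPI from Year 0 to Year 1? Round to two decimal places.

-14.65%

Change = (121.2 − 142.0) / 142.0 × 100
       = -20.8 / 142.0 × 100 = -14.6479%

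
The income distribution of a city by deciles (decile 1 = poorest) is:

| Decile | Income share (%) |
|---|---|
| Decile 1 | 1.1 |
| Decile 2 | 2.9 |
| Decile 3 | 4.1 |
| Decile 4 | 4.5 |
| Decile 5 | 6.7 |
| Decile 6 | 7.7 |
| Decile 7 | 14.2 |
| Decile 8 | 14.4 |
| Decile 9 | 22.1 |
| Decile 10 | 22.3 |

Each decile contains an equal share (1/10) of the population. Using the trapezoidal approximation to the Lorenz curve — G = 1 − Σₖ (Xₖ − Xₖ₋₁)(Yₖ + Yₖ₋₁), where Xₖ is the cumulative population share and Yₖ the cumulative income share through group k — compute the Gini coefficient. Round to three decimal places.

0.407

Cumulative income shares Yₖ: 0.0110, 0.0400, 0.0810, 0.1260, 0.1930, 0.2700, 0.4120, 0.5560, 0.7770, 1.0000
Σ (Xₖ−Xₖ₋₁)(Yₖ+Yₖ₋₁) = (1/10)(0.0110+0.0000) + (1/10)(0.0400+0.0110) + (1/10)(0.0810+0.0400) + (1/10)(0.1260+0.0810) + (1/10)(0.1930+0.1260) + (1/10)(0.2700+0.1930) + (1/10)(0.4120+0.2700) + (1/10)(0.5560+0.4120) + (1/10)(0.7770+0.5560) + (1/10)(1.0000+0.7770)
  = 0.0011 + 0.0051 + 0.0121 + 0.0207 + 0.0319 + 0.0463 + 0.0682 + 0.0968 + 0.1333 + 0.1777 = 0.5932
G = 1 − 0.5932 = 0.4068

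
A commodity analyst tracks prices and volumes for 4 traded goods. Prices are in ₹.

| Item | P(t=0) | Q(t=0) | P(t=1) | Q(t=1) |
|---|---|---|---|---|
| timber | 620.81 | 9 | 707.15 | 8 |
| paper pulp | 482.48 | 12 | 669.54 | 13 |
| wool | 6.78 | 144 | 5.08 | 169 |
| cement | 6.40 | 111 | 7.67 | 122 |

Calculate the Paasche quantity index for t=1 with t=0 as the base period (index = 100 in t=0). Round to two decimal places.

101.09

Paasche quantity index uses current-period prices as weights.
ΣP(t=1)·Q(t=1) = 707.15×8 + 669.54×13 + 5.08×169 + 7.67×122 = 5657.2 + 8704.02 + 858.52 + 935.74 = 16155.48
ΣP(t=1)·Q(t=0) = 707.15×9 + 669.54×12 + 5.08×144 + 7.67×111 = 6364.35 + 8034.48 + 731.52 + 851.37 = 15981.72
Index = 16155.48 / 15981.72 × 100 = 101.0872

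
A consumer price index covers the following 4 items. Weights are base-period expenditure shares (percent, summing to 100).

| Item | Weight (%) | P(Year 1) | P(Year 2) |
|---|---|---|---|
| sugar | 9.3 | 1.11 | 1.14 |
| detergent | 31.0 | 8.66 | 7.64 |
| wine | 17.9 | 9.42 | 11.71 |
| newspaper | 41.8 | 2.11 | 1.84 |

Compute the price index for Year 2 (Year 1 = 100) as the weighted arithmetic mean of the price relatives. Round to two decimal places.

sugar: 9.3 × (1.14/1.11) = 9.3 × 1.027027 = 9.5514
detergent: 31.0 × (7.64/8.66) = 31.0 × 0.882217 = 27.3487
wine: 17.9 × (11.71/9.42) = 17.9 × 1.243100 = 22.2515
newspaper: 41.8 × (1.84/2.11) = 41.8 × 0.872038 = 36.4512
Index = Σ wᵢ·(p₁ᵢ/p₀ᵢ) = 9.5514 + 27.3487 + 22.2515 + 36.4512 = 95.6028

95.60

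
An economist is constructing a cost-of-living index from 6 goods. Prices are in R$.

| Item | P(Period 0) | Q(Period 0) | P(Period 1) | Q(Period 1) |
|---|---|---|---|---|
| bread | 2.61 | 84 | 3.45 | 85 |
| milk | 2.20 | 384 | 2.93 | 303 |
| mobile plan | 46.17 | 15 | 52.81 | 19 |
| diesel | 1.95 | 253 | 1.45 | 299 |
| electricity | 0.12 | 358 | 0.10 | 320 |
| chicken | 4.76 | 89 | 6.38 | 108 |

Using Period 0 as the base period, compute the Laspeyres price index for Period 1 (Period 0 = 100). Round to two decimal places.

116.97

Laspeyres price index uses base-period quantities as weights.
ΣP(Period 1)·Q(Period 0) = 3.45×84 + 2.93×384 + 52.81×15 + 1.45×253 + 0.10×358 + 6.38×89 = 289.8 + 1125.12 + 792.15 + 366.85 + 35.8 + 567.82 = 3177.54
ΣP(Period 0)·Q(Period 0) = 2.61×84 + 2.20×384 + 46.17×15 + 1.95×253 + 0.12×358 + 4.76×89 = 219.24 + 844.8 + 692.55 + 493.35 + 42.96 + 423.64 = 2716.54
Index = 3177.54 / 2716.54 × 100 = 116.9701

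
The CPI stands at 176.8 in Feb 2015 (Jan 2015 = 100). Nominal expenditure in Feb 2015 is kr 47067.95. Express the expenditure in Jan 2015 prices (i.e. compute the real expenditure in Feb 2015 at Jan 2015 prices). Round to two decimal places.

26622.14

Real = Nominal ÷ (Index/100) = 47067.95 ÷ (176.8/100)
     = 47067.95 ÷ 1.768 = 26622.1437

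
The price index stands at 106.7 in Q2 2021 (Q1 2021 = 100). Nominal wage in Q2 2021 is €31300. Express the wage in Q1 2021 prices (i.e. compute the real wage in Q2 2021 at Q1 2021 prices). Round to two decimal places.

29334.58

Real = Nominal ÷ (Index/100) = 31300 ÷ (106.7/100)
     = 31300 ÷ 1.067 = 29334.5829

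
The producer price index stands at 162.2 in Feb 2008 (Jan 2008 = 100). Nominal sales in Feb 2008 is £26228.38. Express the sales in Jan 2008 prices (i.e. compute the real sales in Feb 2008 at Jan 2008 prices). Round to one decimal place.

16170.4

Real = Nominal ÷ (Index/100) = 26228.38 ÷ (162.2/100)
     = 26228.38 ÷ 1.622 = 16170.3946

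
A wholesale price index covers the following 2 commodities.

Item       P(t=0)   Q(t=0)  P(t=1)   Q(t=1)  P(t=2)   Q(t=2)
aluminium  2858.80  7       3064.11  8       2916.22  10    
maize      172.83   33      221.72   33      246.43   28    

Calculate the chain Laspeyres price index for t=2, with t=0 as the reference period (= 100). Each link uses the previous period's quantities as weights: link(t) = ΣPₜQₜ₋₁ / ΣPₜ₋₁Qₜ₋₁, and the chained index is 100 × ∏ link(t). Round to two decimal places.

Link t=0→t=1:
ΣP(t=1)Q(t=0) = 3064.11×7 + 221.72×33 = 21448.77 + 7316.76 = 28765.53
ΣP(t=0)Q(t=0) = 2858.80×7 + 172.83×33 = 20011.6 + 5703.39 = 25714.99
link = 28765.53/25714.99 = 1.118629
Link t=1→t=2:
ΣP(t=2)Q(t=1) = 2916.22×8 + 246.43×33 = 23329.76 + 8132.19 = 31461.95
ΣP(t=1)Q(t=1) = 3064.11×8 + 221.72×33 = 24512.88 + 7316.76 = 31829.64
link = 31461.95/31829.64 = 0.988448
Chained index = 100 × 1.118629 × 0.988448 = 110.5707

110.57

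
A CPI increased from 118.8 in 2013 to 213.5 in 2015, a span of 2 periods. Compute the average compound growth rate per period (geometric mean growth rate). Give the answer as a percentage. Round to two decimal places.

34.06%

Growth factor = (213.5/118.8)^(1/2) = (1.797138)^(1/2) = 1.340574
Growth rate = 1.340574 − 1 = 0.340574 = 34.0574%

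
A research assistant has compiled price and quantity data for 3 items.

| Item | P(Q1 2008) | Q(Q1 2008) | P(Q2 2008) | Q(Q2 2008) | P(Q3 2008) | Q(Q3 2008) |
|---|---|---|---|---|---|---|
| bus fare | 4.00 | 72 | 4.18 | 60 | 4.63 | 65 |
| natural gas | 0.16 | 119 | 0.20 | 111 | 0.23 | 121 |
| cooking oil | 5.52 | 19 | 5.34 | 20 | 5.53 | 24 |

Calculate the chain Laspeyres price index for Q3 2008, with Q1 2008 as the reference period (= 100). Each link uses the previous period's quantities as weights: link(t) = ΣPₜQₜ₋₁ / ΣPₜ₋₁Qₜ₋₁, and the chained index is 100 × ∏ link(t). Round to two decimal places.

Link Q1 2008→Q2 2008:
ΣP(Q2 2008)Q(Q1 2008) = 4.18×72 + 0.20×119 + 5.34×19 = 300.96 + 23.8 + 101.46 = 426.22
ΣP(Q1 2008)Q(Q1 2008) = 4.00×72 + 0.16×119 + 5.52×19 = 288 + 19.04 + 104.88 = 411.92
link = 426.22/411.92 = 1.034715
Link Q2 2008→Q3 2008:
ΣP(Q3 2008)Q(Q2 2008) = 4.63×60 + 0.23×111 + 5.53×20 = 277.8 + 25.53 + 110.6 = 413.93
ΣP(Q2 2008)Q(Q2 2008) = 4.18×60 + 0.20×111 + 5.34×20 = 250.8 + 22.2 + 106.8 = 379.8
link = 413.93/379.8 = 1.089863
Chained index = 100 × 1.034715 × 1.089863 = 112.7698

112.77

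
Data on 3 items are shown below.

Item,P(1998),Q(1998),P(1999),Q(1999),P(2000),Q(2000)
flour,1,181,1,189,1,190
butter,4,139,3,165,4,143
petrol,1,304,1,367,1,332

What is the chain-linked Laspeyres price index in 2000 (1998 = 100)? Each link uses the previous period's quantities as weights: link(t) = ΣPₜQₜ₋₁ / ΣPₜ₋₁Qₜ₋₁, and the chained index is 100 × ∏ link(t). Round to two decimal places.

100.25

Link 1998→1999:
ΣP(1999)Q(1998) = 1×181 + 3×139 + 1×304 = 181 + 417 + 304 = 902
ΣP(1998)Q(1998) = 1×181 + 4×139 + 1×304 = 181 + 556 + 304 = 1041
link = 902/1041 = 0.866475
Link 1999→2000:
ΣP(2000)Q(1999) = 1×189 + 4×165 + 1×367 = 189 + 660 + 367 = 1216
ΣP(1999)Q(1999) = 1×189 + 3×165 + 1×367 = 189 + 495 + 367 = 1051
link = 1216/1051 = 1.156993
Chained index = 100 × 0.866475 × 1.156993 = 100.2505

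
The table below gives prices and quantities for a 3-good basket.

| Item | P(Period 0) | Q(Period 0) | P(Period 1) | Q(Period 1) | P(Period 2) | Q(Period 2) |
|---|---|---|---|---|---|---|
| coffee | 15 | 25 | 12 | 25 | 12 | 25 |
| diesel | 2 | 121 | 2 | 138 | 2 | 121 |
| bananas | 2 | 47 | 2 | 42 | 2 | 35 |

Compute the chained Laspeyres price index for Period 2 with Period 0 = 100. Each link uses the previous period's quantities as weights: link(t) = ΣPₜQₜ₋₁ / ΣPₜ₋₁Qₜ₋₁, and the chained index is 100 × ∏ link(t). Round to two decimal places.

Link Period 0→Period 1:
ΣP(Period 1)Q(Period 0) = 12×25 + 2×121 + 2×47 = 300 + 242 + 94 = 636
ΣP(Period 0)Q(Period 0) = 15×25 + 2×121 + 2×47 = 375 + 242 + 94 = 711
link = 636/711 = 0.894515
Link Period 1→Period 2:
ΣP(Period 2)Q(Period 1) = 12×25 + 2×138 + 2×42 = 300 + 276 + 84 = 660
ΣP(Period 1)Q(Period 1) = 12×25 + 2×138 + 2×42 = 300 + 276 + 84 = 660
link = 660/660 = 1.000000
Chained index = 100 × 0.894515 × 1.000000 = 89.4515

89.45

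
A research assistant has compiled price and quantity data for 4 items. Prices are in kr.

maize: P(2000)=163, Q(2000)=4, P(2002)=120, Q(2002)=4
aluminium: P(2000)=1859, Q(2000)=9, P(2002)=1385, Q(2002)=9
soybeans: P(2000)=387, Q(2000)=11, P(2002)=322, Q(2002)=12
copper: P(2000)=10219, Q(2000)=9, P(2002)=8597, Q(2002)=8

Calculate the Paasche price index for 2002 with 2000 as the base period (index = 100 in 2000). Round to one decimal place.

82.5

Paasche price index uses current-period quantities as weights.
ΣP(2002)·Q(2002) = 120×4 + 1385×9 + 322×12 + 8597×8 = 480 + 12465 + 3864 + 68776 = 85585
ΣP(2000)·Q(2002) = 163×4 + 1859×9 + 387×12 + 10219×8 = 652 + 16731 + 4644 + 81752 = 103779
Index = 85585 / 103779 × 100 = 82.4685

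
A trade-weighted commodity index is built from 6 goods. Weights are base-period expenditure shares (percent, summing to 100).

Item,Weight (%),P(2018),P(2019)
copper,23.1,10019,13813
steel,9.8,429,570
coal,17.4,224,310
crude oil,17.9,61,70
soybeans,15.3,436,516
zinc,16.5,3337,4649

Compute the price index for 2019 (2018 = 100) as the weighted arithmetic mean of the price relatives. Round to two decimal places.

130.58

copper: 23.1 × (13813/10019) = 23.1 × 1.378681 = 31.8475
steel: 9.8 × (570/429) = 9.8 × 1.328671 = 13.0210
coal: 17.4 × (310/224) = 17.4 × 1.383929 = 24.0804
crude oil: 17.9 × (70/61) = 17.9 × 1.147541 = 20.5410
soybeans: 15.3 × (516/436) = 15.3 × 1.183486 = 18.1073
zinc: 16.5 × (4649/3337) = 16.5 × 1.393168 = 22.9873
Index = Σ wᵢ·(p₁ᵢ/p₀ᵢ) = 31.8475 + 13.0210 + 24.0804 + 20.5410 + 18.1073 + 22.9873 = 130.5844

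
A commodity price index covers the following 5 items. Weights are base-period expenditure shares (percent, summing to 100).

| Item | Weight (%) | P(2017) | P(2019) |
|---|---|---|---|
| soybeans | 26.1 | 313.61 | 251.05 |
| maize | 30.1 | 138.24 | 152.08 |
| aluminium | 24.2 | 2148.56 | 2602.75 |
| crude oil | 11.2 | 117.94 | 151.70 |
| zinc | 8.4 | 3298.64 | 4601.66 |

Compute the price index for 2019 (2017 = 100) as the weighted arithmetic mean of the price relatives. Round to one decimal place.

109.4

soybeans: 26.1 × (251.05/313.61) = 26.1 × 0.800517 = 20.8935
maize: 30.1 × (152.08/138.24) = 30.1 × 1.100116 = 33.1135
aluminium: 24.2 × (2602.75/2148.56) = 24.2 × 1.211393 = 29.3157
crude oil: 11.2 × (151.70/117.94) = 11.2 × 1.286247 = 14.4060
zinc: 8.4 × (4601.66/3298.64) = 8.4 × 1.395017 = 11.7181
Index = Σ wᵢ·(p₁ᵢ/p₀ᵢ) = 20.8935 + 33.1135 + 29.3157 + 14.4060 + 11.7181 = 109.4468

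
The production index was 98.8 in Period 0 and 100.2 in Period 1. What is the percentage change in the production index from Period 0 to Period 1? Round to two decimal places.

Change = (100.2 − 98.8) / 98.8 × 100
       = 1.4 / 98.8 × 100 = 1.4170%

1.42%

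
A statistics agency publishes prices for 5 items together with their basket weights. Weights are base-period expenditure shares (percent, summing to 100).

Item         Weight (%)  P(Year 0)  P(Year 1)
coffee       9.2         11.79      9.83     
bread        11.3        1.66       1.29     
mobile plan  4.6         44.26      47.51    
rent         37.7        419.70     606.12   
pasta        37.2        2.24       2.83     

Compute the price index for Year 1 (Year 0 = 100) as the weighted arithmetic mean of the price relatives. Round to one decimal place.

122.8

coffee: 9.2 × (9.83/11.79) = 9.2 × 0.833757 = 7.6706
bread: 11.3 × (1.29/1.66) = 11.3 × 0.777108 = 8.7813
mobile plan: 4.6 × (47.51/44.26) = 4.6 × 1.073430 = 4.9378
rent: 37.7 × (606.12/419.70) = 37.7 × 1.444174 = 54.4454
pasta: 37.2 × (2.83/2.24) = 37.2 × 1.263393 = 46.9982
Index = Σ wᵢ·(p₁ᵢ/p₀ᵢ) = 7.6706 + 8.7813 + 4.9378 + 54.4454 + 46.9982 = 122.8333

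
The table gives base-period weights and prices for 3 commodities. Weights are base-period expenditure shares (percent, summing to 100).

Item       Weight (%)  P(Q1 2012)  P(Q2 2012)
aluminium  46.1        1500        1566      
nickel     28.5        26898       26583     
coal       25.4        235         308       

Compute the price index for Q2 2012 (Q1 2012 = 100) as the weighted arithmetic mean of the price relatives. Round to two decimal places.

aluminium: 46.1 × (1566/1500) = 46.1 × 1.044000 = 48.1284
nickel: 28.5 × (26583/26898) = 28.5 × 0.988289 = 28.1662
coal: 25.4 × (308/235) = 25.4 × 1.310638 = 33.2902
Index = Σ wᵢ·(p₁ᵢ/p₀ᵢ) = 48.1284 + 28.1662 + 33.2902 = 109.5849

109.58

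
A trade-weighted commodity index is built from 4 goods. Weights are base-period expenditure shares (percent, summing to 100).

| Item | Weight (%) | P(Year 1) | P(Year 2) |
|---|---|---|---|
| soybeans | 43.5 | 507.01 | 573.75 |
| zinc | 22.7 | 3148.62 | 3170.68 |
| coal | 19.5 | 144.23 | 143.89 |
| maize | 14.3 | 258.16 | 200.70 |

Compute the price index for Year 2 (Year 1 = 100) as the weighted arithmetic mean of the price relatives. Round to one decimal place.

soybeans: 43.5 × (573.75/507.01) = 43.5 × 1.131634 = 49.2261
zinc: 22.7 × (3170.68/3148.62) = 22.7 × 1.007006 = 22.8590
coal: 19.5 × (143.89/144.23) = 19.5 × 0.997643 = 19.4540
maize: 14.3 × (200.70/258.16) = 14.3 × 0.777425 = 11.1172
Index = Σ wᵢ·(p₁ᵢ/p₀ᵢ) = 49.2261 + 22.8590 + 19.4540 + 11.1172 = 102.6563

102.7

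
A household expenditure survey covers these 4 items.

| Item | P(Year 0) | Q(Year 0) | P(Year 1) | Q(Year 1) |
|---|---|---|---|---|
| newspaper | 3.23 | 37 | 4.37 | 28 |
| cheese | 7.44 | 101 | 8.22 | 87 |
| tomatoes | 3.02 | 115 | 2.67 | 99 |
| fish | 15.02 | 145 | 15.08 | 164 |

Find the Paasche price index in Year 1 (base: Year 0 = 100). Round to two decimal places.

Paasche price index uses current-period quantities as weights.
ΣP(Year 1)·Q(Year 1) = 4.37×28 + 8.22×87 + 2.67×99 + 15.08×164 = 122.36 + 715.14 + 264.33 + 2473.12 = 3574.95
ΣP(Year 0)·Q(Year 1) = 3.23×28 + 7.44×87 + 3.02×99 + 15.02×164 = 90.44 + 647.28 + 298.98 + 2463.28 = 3499.98
Index = 3574.95 / 3499.98 × 100 = 102.1420

102.14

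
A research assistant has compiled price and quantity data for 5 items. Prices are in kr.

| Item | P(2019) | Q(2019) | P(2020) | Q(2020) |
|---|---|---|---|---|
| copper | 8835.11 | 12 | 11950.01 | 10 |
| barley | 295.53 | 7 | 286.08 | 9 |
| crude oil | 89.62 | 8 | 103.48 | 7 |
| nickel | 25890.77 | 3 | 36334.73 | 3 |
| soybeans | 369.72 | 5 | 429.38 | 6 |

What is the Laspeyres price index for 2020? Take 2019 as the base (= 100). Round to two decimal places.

136.67

Laspeyres price index uses base-period quantities as weights.
ΣP(2020)·Q(2019) = 11950.01×12 + 286.08×7 + 103.48×8 + 36334.73×3 + 429.38×5 = 143400.12 + 2002.56 + 827.84 + 109004.19 + 2146.9 = 257381.61
ΣP(2019)·Q(2019) = 8835.11×12 + 295.53×7 + 89.62×8 + 25890.77×3 + 369.72×5 = 106021.32 + 2068.71 + 716.96 + 77672.31 + 1848.6 = 188327.9
Index = 257381.61 / 188327.9 × 100 = 136.6667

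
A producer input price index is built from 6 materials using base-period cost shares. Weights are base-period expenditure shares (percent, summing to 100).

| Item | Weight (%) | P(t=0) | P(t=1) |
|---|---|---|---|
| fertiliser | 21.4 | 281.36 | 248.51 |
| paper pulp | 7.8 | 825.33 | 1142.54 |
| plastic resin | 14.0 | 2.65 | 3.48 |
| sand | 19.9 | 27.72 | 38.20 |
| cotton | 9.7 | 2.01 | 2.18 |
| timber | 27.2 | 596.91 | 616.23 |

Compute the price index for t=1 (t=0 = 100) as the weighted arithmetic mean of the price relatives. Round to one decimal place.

fertiliser: 21.4 × (248.51/281.36) = 21.4 × 0.883246 = 18.9015
paper pulp: 7.8 × (1142.54/825.33) = 7.8 × 1.384343 = 10.7979
plastic resin: 14.0 × (3.48/2.65) = 14.0 × 1.313208 = 18.3849
sand: 19.9 × (38.20/27.72) = 19.9 × 1.378066 = 27.4235
cotton: 9.7 × (2.18/2.01) = 9.7 × 1.084577 = 10.5204
timber: 27.2 × (616.23/596.91) = 27.2 × 1.032367 = 28.0804
Index = Σ wᵢ·(p₁ᵢ/p₀ᵢ) = 18.9015 + 10.7979 + 18.3849 + 27.4235 + 10.5204 + 28.0804 = 114.1085

114.1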